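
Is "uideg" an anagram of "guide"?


Word 1: "guide" → sorted: degiu
Word 2: "uideg" → sorted: degiu
Same letters? degiu == degiu
Anagram = Yes


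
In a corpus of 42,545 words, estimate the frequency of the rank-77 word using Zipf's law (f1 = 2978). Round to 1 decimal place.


Zipf's law: f(r) = f(1) / r
f(1) = 2978
f(77) = 2978 / 77
= 38.7 occurrences


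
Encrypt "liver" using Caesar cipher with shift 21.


Word: "liver"
Shift: 21
Each letter → (letter + shift) mod 26:
  'l' (11) + 21 = 6 → 'g'
  'i' (8) + 21 = 3 → 'd'
  'v' (21) + 21 = 16 → 'q'
  'e' (4) + 21 = 25 → 'z'
  'r' (17) + 21 = 12 → 'm'
Result = "gdqzm"


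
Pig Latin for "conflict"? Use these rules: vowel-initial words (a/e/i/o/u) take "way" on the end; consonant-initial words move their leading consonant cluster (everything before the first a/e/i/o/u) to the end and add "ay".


Word: "conflict"
Starts with consonant(s) → move to end, add 'ay'
Consonant cluster: "c"
Pig Latin = "onflictcay"


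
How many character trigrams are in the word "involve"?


Word: "involve" (length 7)
Number of 3-grams = length - 3 + 1 = 7 - 3 + 1
= 5


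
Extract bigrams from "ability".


Word: "ability" (length 7)
Number of bigrams = 7 - 2 + 1 = 6
  Position 0: "ab"
  Position 1: "bi"
  Position 2: "il"
  Position 3: "li"
  Position 4: "it"
  Position 5: "ty"
Bigrams = "ab", "bi", "il", "li", "it", "ty"


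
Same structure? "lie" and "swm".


Pattern of "lie": [0, 1, 2]
Pattern of "swm": [0, 1, 2]
Patterns match
Same pattern = Yes


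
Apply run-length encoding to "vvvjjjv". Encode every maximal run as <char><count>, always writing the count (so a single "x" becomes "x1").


String: "vvvjjjv"
Scanning for consecutive runs:
  'v' x 3
  'j' x 3
  'v' x 1
RLE = "v3j3v1"


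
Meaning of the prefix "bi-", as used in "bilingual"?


Prefix: bi-
As in: bilingual -> bi- + lingual
Meaning = two


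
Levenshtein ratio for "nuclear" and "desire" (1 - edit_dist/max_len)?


Word 1: "nuclear" (length 7)
Word 2: "desire" (length 6)
One optimal edit sequence:
  1. delete 'n'  (+1)
  2. substitute 'u' -> 'd'  (+1)
  3. substitute 'c' -> 'e'  (+1)
  4. substitute 'l' -> 's'  (+1)
  5. substitute 'e' -> 'i'  (+1)
  6. substitute 'a' -> 'r'  (+1)
  7. substitute 'r' -> 'e'  (+1)
Edit distance = 7
Max length = max(7, 6) = 7
Similarity = 1 - 7/7
= 0.0000


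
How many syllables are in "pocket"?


Word: "pocket"
Syllable breakdown: pock / et
Counting: 2 parts
= 2 syllables


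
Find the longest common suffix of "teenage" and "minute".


Word 1: "teenage"
Word 2: "minute"
Comparing from end:
  Pos -1: 'e' == 'e'
  Pos -2: 'g' != 't' (stop)
LCS = "e" (length 1)


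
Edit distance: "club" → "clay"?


Word 1: "club" (length 4)
Word 2: "clay" (length 4)
One optimal edit sequence (insert/delete/substitute each cost 1):
  1. keep 'c'
  2. keep 'l'
  3. substitute 'u' -> 'a'  (+1)
  4. substitute 'b' -> 'y'  (+1)
Total edit operations: 2
Edit distance = 2


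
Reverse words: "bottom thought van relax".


Original: "bottom thought van relax"
Words (1..n): bottom | thought | van | relax
Reversed (n..1): relax | van | thought | bottom
Result = "relax van thought bottom"


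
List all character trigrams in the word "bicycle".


Word: "bicycle" (length 7)
Number of trigrams = 7 - 3 + 1 = 5
  Position 0: "bic"
  Position 1: "icy"
  Position 2: "cyc"
  Position 3: "ycl"
  Position 4: "cle"
Trigrams = "bic", "icy", "cyc", "ycl", "cle"


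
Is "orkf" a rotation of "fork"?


Word: "fork", Candidate: "orkf"
Method: check if candidate is substring of word+word
"forkfork" contains "orkf"? Yes
Is rotation = Yes


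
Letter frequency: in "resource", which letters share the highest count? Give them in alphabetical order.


Word: "resource"
Letter counts:
  'c': 1
  'e': 2
  'o': 1
  'r': 2
  's': 1
  'u': 1
Maximum count = 2
Most frequent = 'e', 'r' (2 times each)


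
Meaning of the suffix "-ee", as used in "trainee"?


Suffix: -ee
Example: trainee (train + -ee)
Meaning = one who receives


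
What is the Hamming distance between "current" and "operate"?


Comparing character by character (same length = 7):
  Pos 0: 'c' vs 'o' !=
  Pos 1: 'u' vs 'p' !=
  Pos 2: 'r' vs 'e' !=
  Pos 3: 'r' vs 'r' =
  Pos 4: 'e' vs 'a' !=
  Pos 5: 'n' vs 't' !=
  Pos 6: 't' vs 'e' !=
Hamming distance = 6


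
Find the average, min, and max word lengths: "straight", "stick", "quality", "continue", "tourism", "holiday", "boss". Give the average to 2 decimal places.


Lengths: "straight"=8, "stick"=5, "quality"=7, "continue"=8, "tourism"=7, "holiday"=7, "boss"=4
Sum = 46, Count = 7
Average = 46/7 = 6.57
= avg=6.57, min=4, max=8


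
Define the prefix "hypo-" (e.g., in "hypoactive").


Prefix: hypo-
Example: hypoactive (hypo- + active)
Meaning = under / below normal


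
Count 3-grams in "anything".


Word: "anything" (length 8)
Number of 3-grams = length - 3 + 1 = 8 - 3 + 1
= 6


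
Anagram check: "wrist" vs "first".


Word 1: "wrist" → sorted: irstw
Word 2: "first" → sorted: first
Same letters? irstw != first
Anagram = No


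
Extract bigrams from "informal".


Word: "informal" (length 8)
Number of bigrams = 8 - 2 + 1 = 7
  Position 0: "in"
  Position 1: "nf"
  Position 2: "fo"
  Position 3: "or"
  Position 4: "rm"
  Position 5: "ma"
  Position 6: "al"
Bigrams = "in", "nf", "fo", "or", "rm", "ma", "al"


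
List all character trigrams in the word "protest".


Word: "protest" (length 7)
Number of trigrams = 7 - 3 + 1 = 5
  Position 0: "pro"
  Position 1: "rot"
  Position 2: "ote"
  Position 3: "tes"
  Position 4: "est"
Trigrams = "pro", "rot", "ote", "tes", "est"


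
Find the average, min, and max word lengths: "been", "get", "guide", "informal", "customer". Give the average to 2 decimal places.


Lengths: "been"=4, "get"=3, "guide"=5, "informal"=8, "customer"=8
Sum = 28, Count = 5
Average = 28/5 = 5.60
= avg=5.60, min=3, max=8


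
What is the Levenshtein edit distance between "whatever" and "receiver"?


Word 1: "whatever" (length 8)
Word 2: "receiver" (length 8)
One optimal edit sequence (insert/delete/substitute each cost 1):
  1. substitute 'w' -> 'r'  (+1)
  2. substitute 'h' -> 'e'  (+1)
  3. substitute 'a' -> 'c'  (+1)
  4. substitute 't' -> 'e'  (+1)
  5. substitute 'e' -> 'i'  (+1)
  6. keep 'v'
  7. keep 'e'
  8. keep 'r'
Total edit operations: 5
Edit distance = 5


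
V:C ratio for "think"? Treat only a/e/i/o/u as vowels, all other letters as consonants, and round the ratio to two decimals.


Word: "think"
Vowels (a,e,i,o,u): 1
Consonants: 4
Ratio = 1/4
= 0.25


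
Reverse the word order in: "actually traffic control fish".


Original: "actually traffic control fish"
Words (1..n): actually | traffic | control | fish
Reversed (n..1): fish | control | traffic | actually
Result = "fish control traffic actually"


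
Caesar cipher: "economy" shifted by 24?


Word: "economy"
Shift: 24
Each letter → (letter + shift) mod 26:
  'e' (4) + 24 = 2 → 'c'
  'c' (2) + 24 = 0 → 'a'
  'o' (14) + 24 = 12 → 'm'
  'n' (13) + 24 = 11 → 'l'
  'o' (14) + 24 = 12 → 'm'
  'm' (12) + 24 = 10 → 'k'
  'y' (24) + 24 = 22 → 'w'
Result = "camlmkw"


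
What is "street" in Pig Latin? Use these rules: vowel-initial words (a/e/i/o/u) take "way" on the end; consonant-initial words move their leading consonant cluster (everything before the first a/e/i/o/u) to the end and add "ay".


Word: "street"
Starts with consonant(s) → move to end, add 'ay'
Consonant cluster: "str"
Pig Latin = "eetstray"


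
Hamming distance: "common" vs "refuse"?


Comparing character by character (same length = 6):
  Pos 0: 'c' vs 'r' !=
  Pos 1: 'o' vs 'e' !=
  Pos 2: 'm' vs 'f' !=
  Pos 3: 'm' vs 'u' !=
  Pos 4: 'o' vs 's' !=
  Pos 5: 'n' vs 'e' !=
Hamming distance = 6


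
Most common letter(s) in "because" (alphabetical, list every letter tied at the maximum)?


Word: "because"
Letter counts:
  'a': 1
  'b': 1
  'c': 1
  'e': 2
  's': 1
  'u': 1
Maximum count = 2
Most frequent = 'e' (2 times each)


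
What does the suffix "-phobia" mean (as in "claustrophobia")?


Suffix: -phobia
Example: claustrophobia = claustro- + -phobia
Meaning = fear of


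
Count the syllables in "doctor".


Word: "doctor"
Syllable breakdown: doc · tor
Counting: 2 parts
= 2 syllables


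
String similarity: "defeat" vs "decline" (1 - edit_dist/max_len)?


Word 1: "defeat" (length 6)
Word 2: "decline" (length 7)
One optimal edit sequence:
  1. keep 'd'
  2. keep 'e'
  3. insert 'c'  (+1)
  4. substitute 'f' -> 'l'  (+1)
  5. substitute 'e' -> 'i'  (+1)
  6. substitute 'a' -> 'n'  (+1)
  7. substitute 't' -> 'e'  (+1)
Edit distance = 5
Max length = max(6, 7) = 7
Similarity = 1 - 5/7
= 0.2857


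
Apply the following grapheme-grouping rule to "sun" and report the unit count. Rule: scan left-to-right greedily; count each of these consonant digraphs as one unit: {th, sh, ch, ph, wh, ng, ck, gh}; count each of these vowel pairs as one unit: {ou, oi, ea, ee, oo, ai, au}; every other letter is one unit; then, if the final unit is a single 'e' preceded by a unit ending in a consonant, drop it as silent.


Word: "sun" (3 letters)
Left-to-right scan:
  (1) 's' (letter)
  (2) 'u' (letter)
  (3) 'n' (letter)
Units from scan: 3
Sound units = 3 units


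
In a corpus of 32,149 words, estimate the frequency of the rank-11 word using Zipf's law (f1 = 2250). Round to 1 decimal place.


Zipf's law: f(r) = f(1) / r
f(1) = 2250
f(11) = 2250 / 11
= 204.5 occurrences


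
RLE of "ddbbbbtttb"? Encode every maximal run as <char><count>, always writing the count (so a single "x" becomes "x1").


String: "ddbbbbtttb"
Scanning for consecutive runs:
  'd' x 2
  'b' x 4
  't' x 3
  'b' x 1
RLE = "d2b4t3b1"


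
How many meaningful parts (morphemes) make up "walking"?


Word: "walking"
Morphemes: walk | -ing
Each morpheme carries meaning
= 2 morphemes


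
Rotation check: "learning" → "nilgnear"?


Word: "learning", Candidate: "nilgnear"
Method: check if candidate is substring of word+word
"learninglearning" contains "nilgnear"? No
Is rotation = No


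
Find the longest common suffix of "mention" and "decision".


Word 1: "mention"
Word 2: "decision"
Comparing from end:
  Pos -1: 'n' == 'n'
  Pos -2: 'o' == 'o'
  Pos -3: 'i' == 'i'
  Pos -4: 't' != 's' (stop)
LCS = "ion" (length 3)


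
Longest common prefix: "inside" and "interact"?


Word 1: "inside"
Word 2: "interact"
Comparing from start:
  Pos 0: 'i' == 'i'
  Pos 1: 'n' == 'n'
  Pos 2: 's' != 't' (stop)
LCP = "in" (length 2)


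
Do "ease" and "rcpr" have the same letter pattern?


Pattern of "ease": [0, 1, 2, 0]
Pattern of "rcpr": [0, 1, 2, 0]
Patterns match
Same pattern = Yes


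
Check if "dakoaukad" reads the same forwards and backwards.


Word: "dakoaukad"
Reversed: "dakuaokad"
Forward == Backward? dakoaukad != dakuaokad
Palindrome = No


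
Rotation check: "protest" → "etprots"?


Word: "protest", Candidate: "etprots"
Method: check if candidate is substring of word+word
"protestprotest" contains "etprots"? No
Is rotation = No


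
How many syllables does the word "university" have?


Word: "university"
Syllable breakdown: u | ni | ver | si | ty
Counting: 5 parts
= 5 syllables


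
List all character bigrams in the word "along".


Word: "along" (length 5)
Number of bigrams = 5 - 2 + 1 = 4
  Position 0: "al"
  Position 1: "lo"
  Position 2: "on"
  Position 3: "ng"
Bigrams = "al", "lo", "on", "ng"


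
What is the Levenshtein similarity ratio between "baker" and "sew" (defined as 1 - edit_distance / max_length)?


Word 1: "baker" (length 5)
Word 2: "sew" (length 3)
One optimal edit sequence:
  1. delete 'b'  (+1)
  2. delete 'a'  (+1)
  3. substitute 'k' -> 's'  (+1)
  4. keep 'e'
  5. substitute 'r' -> 'w'  (+1)
Edit distance = 4
Max length = max(5, 3) = 5
Similarity = 1 - 4/5
= 0.2000


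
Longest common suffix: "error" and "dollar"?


Word 1: "error"
Word 2: "dollar"
Comparing from end:
  Pos -1: 'r' == 'r'
  Pos -2: 'o' != 'a' (stop)
LCS = "r" (length 1)


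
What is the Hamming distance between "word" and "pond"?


Comparing character by character (same length = 4):
  Pos 0: 'w' vs 'p' !=
  Pos 1: 'o' vs 'o' =
  Pos 2: 'r' vs 'n' !=
  Pos 3: 'd' vs 'd' =
Hamming distance = 2


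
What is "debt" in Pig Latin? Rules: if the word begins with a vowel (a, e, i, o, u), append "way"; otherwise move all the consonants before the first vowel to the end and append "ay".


Word: "debt"
Starts with consonant(s) → move to end, add 'ay'
Consonant cluster: "d"
Pig Latin = "ebtday"


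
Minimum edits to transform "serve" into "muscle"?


Word 1: "serve" (length 5)
Word 2: "muscle" (length 6)
One optimal edit sequence (insert/delete/substitute each cost 1):
  1. insert 'm'  (+1)
  2. substitute 's' -> 'u'  (+1)
  3. substitute 'e' -> 's'  (+1)
  4. substitute 'r' -> 'c'  (+1)
  5. substitute 'v' -> 'l'  (+1)
  6. keep 'e'
Total edit operations: 5
Edit distance = 5


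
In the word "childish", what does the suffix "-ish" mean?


Suffix: -ish
Example: childish (child + -ish)
Meaning = somewhat / having the qualities of


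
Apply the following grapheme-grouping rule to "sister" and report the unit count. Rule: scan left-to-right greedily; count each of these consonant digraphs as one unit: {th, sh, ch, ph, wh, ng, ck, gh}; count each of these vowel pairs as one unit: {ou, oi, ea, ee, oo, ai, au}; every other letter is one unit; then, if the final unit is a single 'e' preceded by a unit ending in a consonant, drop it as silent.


Word: "sister" (6 letters)
Left-to-right scan:
  (1) 's' (letter)
  (2) 'i' (letter)
  (3) 's' (letter)
  (4) 't' (letter)
  (5) 'e' (letter)
  (6) 'r' (letter)
Units from scan: 6
Sound units = 6 units


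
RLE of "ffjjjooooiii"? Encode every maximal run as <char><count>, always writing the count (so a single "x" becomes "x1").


String: "ffjjjooooiii"
Scanning for consecutive runs:
  'f' x 2
  'j' x 3
  'o' x 4
  'i' x 3
RLE = "f2j3o4i3"


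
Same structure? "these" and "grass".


Pattern of "these": [0, 1, 2, 3, 2]
Pattern of "grass": [0, 1, 2, 3, 3]
Patterns do not match
Same pattern = No


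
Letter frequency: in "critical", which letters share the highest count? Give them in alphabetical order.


Word: "critical"
Letter counts:
  'a': 1
  'c': 2
  'i': 2
  'l': 1
  'r': 1
  't': 1
Maximum count = 2
Most frequent = 'c', 'i' (2 times each)


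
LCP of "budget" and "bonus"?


Word 1: "budget"
Word 2: "bonus"
Comparing from start:
  Pos 0: 'b' == 'b'
  Pos 1: 'u' != 'o' (stop)
LCP = "b" (length 1)


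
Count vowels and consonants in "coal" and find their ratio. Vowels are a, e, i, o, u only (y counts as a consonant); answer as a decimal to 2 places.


Word: "coal"
Vowels (a,e,i,o,u): 2
Consonants: 2
Ratio = 2/2
= 1.00


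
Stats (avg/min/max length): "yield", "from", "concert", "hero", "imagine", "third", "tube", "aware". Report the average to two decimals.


Lengths: "yield"=5, "from"=4, "concert"=7, "hero"=4, "imagine"=7, "third"=5, "tube"=4, "aware"=5
Sum = 41, Count = 8
Average = 41/8 = 5.13
= avg=5.13, min=4, max=7


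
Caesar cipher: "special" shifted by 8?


Word: "special"
Shift: 8
Each letter → (letter + shift) mod 26:
  's' (18) + 8 = 0 → 'a'
  'p' (15) + 8 = 23 → 'x'
  'e' (4) + 8 = 12 → 'm'
  'c' (2) + 8 = 10 → 'k'
  'i' (8) + 8 = 16 → 'q'
  'a' (0) + 8 = 8 → 'i'
  'l' (11) + 8 = 19 → 't'
Result = "axmkqit"


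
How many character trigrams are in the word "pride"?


Word: "pride" (length 5)
Number of 3-grams = length - 3 + 1 = 5 - 3 + 1
= 3


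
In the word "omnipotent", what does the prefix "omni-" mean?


Prefix: omni-
Example: omnipotent = omni- + potent
Meaning = all


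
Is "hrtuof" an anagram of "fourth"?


Word 1: "fourth" → sorted: fhortu
Word 2: "hrtuof" → sorted: fhortu
Same letters? fhortu == fhortu
Anagram = Yes


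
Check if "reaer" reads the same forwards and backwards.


Word: "reaer"
Reversed: "reaer"
Forward == Backward? reaer == reaer
Palindrome = Yes


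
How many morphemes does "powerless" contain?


Word: "powerless"
Morphemes: power / -less
Each morpheme carries meaning
= 2 morphemes


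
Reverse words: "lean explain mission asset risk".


Original: "lean explain mission asset risk"
Words (1..n): lean | explain | mission | asset | risk
Reversed (n..1): risk | asset | mission | explain | lean
Result = "risk asset mission explain lean"


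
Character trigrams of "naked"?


Word: "naked" (length 5)
Number of trigrams = 5 - 3 + 1 = 3
  Position 0: "nak"
  Position 1: "ake"
  Position 2: "ked"
Trigrams = "nak", "ake", "ked"


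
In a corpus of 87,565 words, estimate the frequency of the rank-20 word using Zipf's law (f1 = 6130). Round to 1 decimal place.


Zipf's law: f(r) = f(1) / r
f(1) = 6130
f(20) = 6130 / 20
= 306.5 occurrences


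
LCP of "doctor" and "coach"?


Word 1: "doctor"
Word 2: "coach"
Comparing from start:
  Pos 0: 'd' != 'c' (stop)
LCP = "" (length 0)


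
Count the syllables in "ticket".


Word: "ticket"
Syllable breakdown: tick-et
Counting: 2 parts
= 2 syllables


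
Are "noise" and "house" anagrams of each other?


Word 1: "noise" → sorted: einos
Word 2: "house" → sorted: ehosu
Same letters? einos != ehosu
Anagram = No


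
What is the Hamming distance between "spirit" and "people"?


Comparing character by character (same length = 6):
  Pos 0: 's' vs 'p' !=
  Pos 1: 'p' vs 'e' !=
  Pos 2: 'i' vs 'o' !=
  Pos 3: 'r' vs 'p' !=
  Pos 4: 'i' vs 'l' !=
  Pos 5: 't' vs 'e' !=
Hamming distance = 6


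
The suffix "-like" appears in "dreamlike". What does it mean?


Suffix: -like
As in: dreamlike -> dream + -like
Meaning = resembling


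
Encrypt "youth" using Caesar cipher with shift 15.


Word: "youth"
Shift: 15
Each letter → (letter + shift) mod 26:
  'y' (24) + 15 = 13 → 'n'
  'o' (14) + 15 = 3 → 'd'
  'u' (20) + 15 = 9 → 'j'
  't' (19) + 15 = 8 → 'i'
  'h' (7) + 15 = 22 → 'w'
Result = "ndjiw"


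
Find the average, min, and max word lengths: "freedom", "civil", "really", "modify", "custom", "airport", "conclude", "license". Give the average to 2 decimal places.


Lengths: "freedom"=7, "civil"=5, "really"=6, "modify"=6, "custom"=6, "airport"=7, "conclude"=8, "license"=7
Sum = 52, Count = 8
Average = 52/8 = 6.50
= avg=6.50, min=5, max=8


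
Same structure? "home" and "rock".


Pattern of "home": [0, 1, 2, 3]
Pattern of "rock": [0, 1, 2, 3]
Patterns match
Same pattern = Yes


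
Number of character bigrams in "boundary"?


Word: "boundary" (length 8)
Number of 2-grams = length - 2 + 1 = 8 - 2 + 1
= 7


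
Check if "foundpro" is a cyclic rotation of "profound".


Word: "profound", Candidate: "foundpro"
Method: check if candidate is substring of word+word
"profoundprofound" contains "foundpro"? Yes
Is rotation = Yes


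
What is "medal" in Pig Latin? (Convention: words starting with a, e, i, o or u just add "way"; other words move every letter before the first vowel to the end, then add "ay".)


Word: "medal"
Starts with consonant(s) → move to end, add 'ay'
Consonant cluster: "m"
Pig Latin = "edalmay"


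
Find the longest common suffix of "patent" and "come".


Word 1: "patent"
Word 2: "come"
Comparing from end:
  Pos -1: 't' != 'e' (stop)
LCS = "" (length 0)


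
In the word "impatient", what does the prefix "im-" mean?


Prefix: im-
Example: impatient = im- + patient
Meaning = not / into


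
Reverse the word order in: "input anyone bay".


Original: "input anyone bay"
Words (1..n): input | anyone | bay
Reversed (n..1): bay | anyone | input
Result = "bay anyone input"


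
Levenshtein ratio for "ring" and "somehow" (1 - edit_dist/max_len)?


Word 1: "ring" (length 4)
Word 2: "somehow" (length 7)
One optimal edit sequence:
  1. insert 's'  (+1)
  2. insert 'o'  (+1)
  3. insert 'm'  (+1)
  4. substitute 'r' -> 'e'  (+1)
  5. substitute 'i' -> 'h'  (+1)
  6. substitute 'n' -> 'o'  (+1)
  7. substitute 'g' -> 'w'  (+1)
Edit distance = 7
Max length = max(4, 7) = 7
Similarity = 1 - 7/7
= 0.0000


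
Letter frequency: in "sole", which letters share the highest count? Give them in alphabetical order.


Word: "sole"
Letter counts:
  'e': 1
  'l': 1
  'o': 1
  's': 1
Maximum count = 1
Most frequent = 'e', 'l', 'o', 's' (1 time each)


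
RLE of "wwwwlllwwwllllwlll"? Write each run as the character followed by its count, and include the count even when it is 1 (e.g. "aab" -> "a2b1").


String: "wwwwlllwwwllllwlll"
Scanning for consecutive runs:
  'w' x 4
  'l' x 3
  'w' x 3
  'l' x 4
  'w' x 1
  'l' x 3
RLE = "w4l3w3l4w1l3"


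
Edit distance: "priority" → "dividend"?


Word 1: "priority" (length 8)
Word 2: "dividend" (length 8)
One optimal edit sequence (insert/delete/substitute each cost 1):
  1. substitute 'p' -> 'd'  (+1)
  2. substitute 'r' -> 'i'  (+1)
  3. substitute 'i' -> 'v'  (+1)
  4. substitute 'o' -> 'i'  (+1)
  5. substitute 'r' -> 'd'  (+1)
  6. substitute 'i' -> 'e'  (+1)
  7. substitute 't' -> 'n'  (+1)
  8. substitute 'y' -> 'd'  (+1)
Total edit operations: 8
Edit distance = 8


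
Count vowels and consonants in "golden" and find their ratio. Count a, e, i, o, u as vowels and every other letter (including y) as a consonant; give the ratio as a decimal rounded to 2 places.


Word: "golden"
Vowels (a,e,i,o,u): 2
Consonants: 4
Ratio = 2/4
= 0.50


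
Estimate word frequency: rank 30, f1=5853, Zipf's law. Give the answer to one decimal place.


Zipf's law: f(r) = f(1) / r
f(1) = 5853
f(30) = 5853 / 30
= 195.1 occurrences


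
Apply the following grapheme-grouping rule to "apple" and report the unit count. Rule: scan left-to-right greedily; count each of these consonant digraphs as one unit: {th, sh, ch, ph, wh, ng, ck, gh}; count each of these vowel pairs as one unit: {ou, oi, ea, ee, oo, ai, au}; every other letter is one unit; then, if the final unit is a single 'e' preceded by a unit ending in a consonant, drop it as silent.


Word: "apple" (5 letters)
Left-to-right scan:
  (1) 'a' (letter)
  (2) 'p' (letter)
  (3) 'p' (letter)
  (4) 'l' (letter)
  (5) 'e' (letter)
Units from scan: 5
Final unit is 'e' after a consonant -> drop as silent (-1)
Sound units = 4 units


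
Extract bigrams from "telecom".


Word: "telecom" (length 7)
Number of bigrams = 7 - 2 + 1 = 6
  Position 0: "te"
  Position 1: "el"
  Position 2: "le"
  Position 3: "ec"
  Position 4: "co"
  Position 5: "om"
Bigrams = "te", "el", "le", "ec", "co", "om"


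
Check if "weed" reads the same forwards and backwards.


Word: "weed"
Reversed: "deew"
Forward == Backward? weed != deew
Palindrome = No


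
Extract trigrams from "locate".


Word: "locate" (length 6)
Number of trigrams = 6 - 3 + 1 = 4
  Position 0: "loc"
  Position 1: "oca"
  Position 2: "cat"
  Position 3: "ate"
Trigrams = "loc", "oca", "cat", "ate"


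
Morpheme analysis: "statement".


Word: "statement"
Morphemes: state | -ment
Each morpheme carries meaning
= 2 morphemes


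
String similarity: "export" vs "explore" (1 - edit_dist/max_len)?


Word 1: "export" (length 6)
Word 2: "explore" (length 7)
One optimal edit sequence:
  1. keep 'e'
  2. keep 'x'
  3. keep 'p'
  4. insert 'l'  (+1)
  5. keep 'o'
  6. keep 'r'
  7. substitute 't' -> 'e'  (+1)
Edit distance = 2
Max length = max(6, 7) = 7
Similarity = 1 - 2/7
= 0.7143


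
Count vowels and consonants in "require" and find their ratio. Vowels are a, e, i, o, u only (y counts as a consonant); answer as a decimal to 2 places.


Word: "require"
Vowels (a,e,i,o,u): 4
Consonants: 3
Ratio = 4/3
= 1.33


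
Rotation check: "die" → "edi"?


Word: "die", Candidate: "edi"
Method: check if candidate is substring of word+word
"diedie" contains "edi"? Yes
Is rotation = Yes


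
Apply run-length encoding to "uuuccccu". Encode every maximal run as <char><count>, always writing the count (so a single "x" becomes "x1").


String: "uuuccccu"
Scanning for consecutive runs:
  'u' x 3
  'c' x 4
  'u' x 1
RLE = "u3c4u1"


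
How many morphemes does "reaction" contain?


Word: "reaction"
Morphemes: re- + act + -ion
Each morpheme carries meaning
= 3 morphemes


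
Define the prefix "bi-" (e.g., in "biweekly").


Prefix: bi-
Example: biweekly (bi- + weekly)
Meaning = two


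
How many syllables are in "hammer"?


Word: "hammer"
Syllable breakdown: ham | mer
Counting: 2 parts
= 2 syllables


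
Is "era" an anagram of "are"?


Word 1: "are" → sorted: aer
Word 2: "era" → sorted: aer
Same letters? aer == aer
Anagram = Yes


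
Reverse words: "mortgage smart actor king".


Original: "mortgage smart actor king"
Words (1..n): mortgage | smart | actor | king
Reversed (n..1): king | actor | smart | mortgage
Result = "king actor smart mortgage"


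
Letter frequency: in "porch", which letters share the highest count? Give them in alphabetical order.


Word: "porch"
Letter counts:
  'c': 1
  'h': 1
  'o': 1
  'p': 1
  'r': 1
Maximum count = 1
Most frequent = 'c', 'h', 'o', 'p', 'r' (1 time each)


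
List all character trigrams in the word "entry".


Word: "entry" (length 5)
Number of trigrams = 5 - 3 + 1 = 3
  Position 0: "ent"
  Position 1: "ntr"
  Position 2: "try"
Trigrams = "ent", "ntr", "try"


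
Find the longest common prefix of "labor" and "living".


Word 1: "labor"
Word 2: "living"
Comparing from start:
  Pos 0: 'l' == 'l'
  Pos 1: 'a' != 'i' (stop)
LCP = "l" (length 1)


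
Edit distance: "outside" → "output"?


Word 1: "outside" (length 7)
Word 2: "output" (length 6)
One optimal edit sequence (insert/delete/substitute each cost 1):
  1. keep 'o'
  2. keep 'u'
  3. keep 't'
  4. delete 's'  (+1)
  5. substitute 'i' -> 'p'  (+1)
  6. substitute 'd' -> 'u'  (+1)
  7. substitute 'e' -> 't'  (+1)
Total edit operations: 4
Edit distance = 4


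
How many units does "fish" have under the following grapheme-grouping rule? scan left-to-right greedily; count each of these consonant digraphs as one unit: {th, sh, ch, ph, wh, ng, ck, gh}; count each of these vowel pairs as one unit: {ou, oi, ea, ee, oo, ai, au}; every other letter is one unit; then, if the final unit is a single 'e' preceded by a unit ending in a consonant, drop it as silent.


Word: "fish" (4 letters)
Left-to-right scan:
  [1] 'f' (letter)
  [2] 'i' (letter)
  [3] 'sh' (digraph)
Units from scan: 3
Sound units = 3 units


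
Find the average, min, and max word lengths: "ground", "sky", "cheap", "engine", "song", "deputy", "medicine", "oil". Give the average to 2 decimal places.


Lengths: "ground"=6, "sky"=3, "cheap"=5, "engine"=6, "song"=4, "deputy"=6, "medicine"=8, "oil"=3
Sum = 41, Count = 8
Average = 41/8 = 5.13
= avg=5.13, min=3, max=8


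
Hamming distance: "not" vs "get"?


Comparing character by character (same length = 3):
  Pos 0: 'n' vs 'g' !=
  Pos 1: 'o' vs 'e' !=
  Pos 2: 't' vs 't' =
Hamming distance = 2


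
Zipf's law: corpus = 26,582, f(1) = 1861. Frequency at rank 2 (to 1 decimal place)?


Zipf's law: f(r) = f(1) / r
f(1) = 1861
f(2) = 1861 / 2
= 930.5 occurrences


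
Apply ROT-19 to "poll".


Word: "poll"
Shift: 19
Each letter → (letter + shift) mod 26:
  'p' (15) + 19 = 8 → 'i'
  'o' (14) + 19 = 7 → 'h'
  'l' (11) + 19 = 4 → 'e'
  'l' (11) + 19 = 4 → 'e'
Result = "ihee"


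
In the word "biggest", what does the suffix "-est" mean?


Suffix: -est
Example: biggest = big + -est, with a spelling change
Meaning = most


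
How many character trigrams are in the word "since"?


Word: "since" (length 5)
Number of 3-grams = length - 3 + 1 = 5 - 3 + 1
= 3


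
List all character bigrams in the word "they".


Word: "they" (length 4)
Number of bigrams = 4 - 2 + 1 = 3
  Position 0: "th"
  Position 1: "he"
  Position 2: "ey"
Bigrams = "th", "he", "ey"


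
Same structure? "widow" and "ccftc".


Pattern of "widow": [0, 1, 2, 3, 0]
Pattern of "ccftc": [0, 0, 1, 2, 0]
Patterns do not match
Same pattern = No


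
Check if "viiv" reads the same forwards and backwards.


Word: "viiv"
Reversed: "viiv"
Forward == Backward? viiv == viiv
Palindrome = Yes


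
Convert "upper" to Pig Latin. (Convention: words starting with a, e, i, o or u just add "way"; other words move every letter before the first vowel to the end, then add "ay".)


Word: "upper"
Starts with vowel → add 'way'
Pig Latin = "upperway"


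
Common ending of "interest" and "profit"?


Word 1: "interest"
Word 2: "profit"
Comparing from end:
  Pos -1: 't' == 't'
  Pos -2: 's' != 'i' (stop)
LCS = "t" (length 1)


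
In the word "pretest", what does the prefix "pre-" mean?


Prefix: pre-
Example: pretest (pre- + test)
Meaning = before


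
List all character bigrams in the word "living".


Word: "living" (length 6)
Number of bigrams = 6 - 2 + 1 = 5
  Position 0: "li"
  Position 1: "iv"
  Position 2: "vi"
  Position 3: "in"
  Position 4: "ng"
Bigrams = "li", "iv", "vi", "in", "ng"


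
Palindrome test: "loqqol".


Word: "loqqol"
Reversed: "loqqol"
Forward == Backward? loqqol == loqqol
Palindrome = Yes


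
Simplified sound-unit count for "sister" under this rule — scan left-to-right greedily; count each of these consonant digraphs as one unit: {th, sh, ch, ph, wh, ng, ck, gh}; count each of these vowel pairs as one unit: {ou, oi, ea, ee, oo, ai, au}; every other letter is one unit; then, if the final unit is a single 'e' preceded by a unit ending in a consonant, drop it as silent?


Word: "sister" (6 letters)
Left-to-right scan:
  [1] 's' (letter)
  [2] 'i' (letter)
  [3] 's' (letter)
  [4] 't' (letter)
  [5] 'e' (letter)
  [6] 'r' (letter)
Units from scan: 6
Sound units = 6 units


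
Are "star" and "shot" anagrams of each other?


Word 1: "star" → sorted: arst
Word 2: "shot" → sorted: host
Same letters? arst != host
Anagram = No


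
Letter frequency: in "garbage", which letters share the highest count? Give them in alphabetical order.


Word: "garbage"
Letter counts:
  'a': 2
  'b': 1
  'e': 1
  'g': 2
  'r': 1
Maximum count = 2
Most frequent = 'a', 'g' (2 times each)


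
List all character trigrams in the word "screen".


Word: "screen" (length 6)
Number of trigrams = 6 - 3 + 1 = 4
  Position 0: "scr"
  Position 1: "cre"
  Position 2: "ree"
  Position 3: "een"
Trigrams = "scr", "cre", "ree", "een"


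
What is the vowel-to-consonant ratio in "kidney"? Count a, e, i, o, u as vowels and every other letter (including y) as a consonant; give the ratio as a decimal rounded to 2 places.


Word: "kidney"
Vowels (a,e,i,o,u): 2
Consonants: 4
Ratio = 2/4
= 0.50


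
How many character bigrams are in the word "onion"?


Word: "onion" (length 5)
Number of 2-grams = length - 2 + 1 = 5 - 2 + 1
= 4


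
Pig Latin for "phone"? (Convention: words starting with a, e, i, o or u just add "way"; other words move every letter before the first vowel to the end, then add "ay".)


Word: "phone"
Starts with consonant(s) → move to end, add 'ay'
Consonant cluster: "ph"
Pig Latin = "onephay"


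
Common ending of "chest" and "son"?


Word 1: "chest"
Word 2: "son"
Comparing from end:
  Pos -1: 't' != 'n' (stop)
LCS = "" (length 0)


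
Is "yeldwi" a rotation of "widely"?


Word: "widely", Candidate: "yeldwi"
Method: check if candidate is substring of word+word
"widelywidely" contains "yeldwi"? No
Is rotation = No


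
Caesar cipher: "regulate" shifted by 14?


Word: "regulate"
Shift: 14
Each letter → (letter + shift) mod 26:
  'r' (17) + 14 = 5 → 'f'
  'e' (4) + 14 = 18 → 's'
  'g' (6) + 14 = 20 → 'u'
  'u' (20) + 14 = 8 → 'i'
  'l' (11) + 14 = 25 → 'z'
  'a' (0) + 14 = 14 → 'o'
  't' (19) + 14 = 7 → 'h'
  'e' (4) + 14 = 18 → 's'
Result = "fsuizohs"


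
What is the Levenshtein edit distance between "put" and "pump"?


Word 1: "put" (length 3)
Word 2: "pump" (length 4)
One optimal edit sequence (insert/delete/substitute each cost 1):
  1. keep 'p'
  2. keep 'u'
  3. insert 'm'  (+1)
  4. substitute 't' -> 'p'  (+1)
Total edit operations: 2
Edit distance = 2


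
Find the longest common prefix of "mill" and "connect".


Word 1: "mill"
Word 2: "connect"
Comparing from start:
  Pos 0: 'm' != 'c' (stop)
LCP = "" (length 0)


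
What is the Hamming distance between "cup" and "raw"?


Comparing character by character (same length = 3):
  Pos 0: 'c' vs 'r' !=
  Pos 1: 'u' vs 'a' !=
  Pos 2: 'p' vs 'w' !=
Hamming distance = 3


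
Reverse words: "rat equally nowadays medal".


Original: "rat equally nowadays medal"
Words (1..n): rat | equally | nowadays | medal
Reversed (n..1): medal | nowadays | equally | rat
Result = "medal nowadays equally rat"


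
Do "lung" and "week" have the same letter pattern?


Pattern of "lung": [0, 1, 2, 3]
Pattern of "week": [0, 1, 1, 2]
Patterns do not match
Same pattern = No


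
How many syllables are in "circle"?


Word: "circle"
Syllable breakdown: cir / cle
Counting: 2 parts
= 2 syllables


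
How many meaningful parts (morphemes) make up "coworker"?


Word: "coworker"
Morphemes: co- / work / -er
Each morpheme carries meaning
= 3 morphemes


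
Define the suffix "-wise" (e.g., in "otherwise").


Suffix: -wise
Example: otherwise (other + -wise)
Meaning = in the manner of


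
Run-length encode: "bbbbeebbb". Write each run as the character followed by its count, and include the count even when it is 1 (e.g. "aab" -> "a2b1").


String: "bbbbeebbb"
Scanning for consecutive runs:
  'b' x 4
  'e' x 2
  'b' x 3
RLE = "b4e2b3"


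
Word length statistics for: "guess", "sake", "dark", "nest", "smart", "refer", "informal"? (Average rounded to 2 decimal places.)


Lengths: "guess"=5, "sake"=4, "dark"=4, "nest"=4, "smart"=5, "refer"=5, "informal"=8
Sum = 35, Count = 7
Average = 35/7 = 5.00
= avg=5.00, min=4, max=8


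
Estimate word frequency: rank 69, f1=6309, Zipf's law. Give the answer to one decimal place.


Zipf's law: f(r) = f(1) / r
f(1) = 6309
f(69) = 6309 / 69
= 91.4 occurrences


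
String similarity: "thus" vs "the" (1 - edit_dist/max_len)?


Word 1: "thus" (length 4)
Word 2: "the" (length 3)
One optimal edit sequence:
  1. keep 't'
  2. keep 'h'
  3. delete 'u'  (+1)
  4. substitute 's' -> 'e'  (+1)
Edit distance = 2
Max length = max(4, 3) = 4
Similarity = 1 - 2/4
= 0.5000


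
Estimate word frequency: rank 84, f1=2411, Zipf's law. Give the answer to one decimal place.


Zipf's law: f(r) = f(1) / r
f(1) = 2411
f(84) = 2411 / 84
= 28.7 occurrences


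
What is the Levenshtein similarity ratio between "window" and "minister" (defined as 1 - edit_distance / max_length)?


Word 1: "window" (length 6)
Word 2: "minister" (length 8)
One optimal edit sequence:
  1. substitute 'w' -> 'm'  (+1)
  2. keep 'i'
  3. keep 'n'
  4. insert 'i'  (+1)
  5. insert 's'  (+1)
  6. substitute 'd' -> 't'  (+1)
  7. substitute 'o' -> 'e'  (+1)
  8. substitute 'w' -> 'r'  (+1)
Edit distance = 6
Max length = max(6, 8) = 8
Similarity = 1 - 6/8
= 0.2500


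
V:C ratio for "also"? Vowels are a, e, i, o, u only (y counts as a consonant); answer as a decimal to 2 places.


Word: "also"
Vowels (a,e,i,o,u): 2
Consonants: 2
Ratio = 2/2
= 1.00


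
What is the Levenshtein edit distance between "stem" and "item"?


Word 1: "stem" (length 4)
Word 2: "item" (length 4)
One optimal edit sequence (insert/delete/substitute each cost 1):
  1. substitute 's' -> 'i'  (+1)
  2. keep 't'
  3. keep 'e'
  4. keep 'm'
Total edit operations: 1
Edit distance = 1


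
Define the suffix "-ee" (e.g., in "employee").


Suffix: -ee
Example: employee = employ + -ee
Meaning = one who receives


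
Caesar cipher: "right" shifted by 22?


Word: "right"
Shift: 22
Each letter → (letter + shift) mod 26:
  'r' (17) + 22 = 13 → 'n'
  'i' (8) + 22 = 4 → 'e'
  'g' (6) + 22 = 2 → 'c'
  'h' (7) + 22 = 3 → 'd'
  't' (19) + 22 = 15 → 'p'
Result = "necdp"


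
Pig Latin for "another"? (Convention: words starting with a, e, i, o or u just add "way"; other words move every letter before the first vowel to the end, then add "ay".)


Word: "another"
Starts with vowel → add 'way'
Pig Latin = "anotherway"


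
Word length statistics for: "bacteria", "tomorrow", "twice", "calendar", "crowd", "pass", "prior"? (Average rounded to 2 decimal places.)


Lengths: "bacteria"=8, "tomorrow"=8, "twice"=5, "calendar"=8, "crowd"=5, "pass"=4, "prior"=5
Sum = 43, Count = 7
Average = 43/7 = 6.14
= avg=6.14, min=4, max=8


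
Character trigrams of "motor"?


Word: "motor" (length 5)
Number of trigrams = 5 - 3 + 1 = 3
  Position 0: "mot"
  Position 1: "oto"
  Position 2: "tor"
Trigrams = "mot", "oto", "tor"


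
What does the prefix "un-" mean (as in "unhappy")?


Prefix: un-
Example: unhappy = un- + happy
Meaning = not / reverse


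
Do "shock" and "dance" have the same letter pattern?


Pattern of "shock": [0, 1, 2, 3, 4]
Pattern of "dance": [0, 1, 2, 3, 4]
Patterns match
Same pattern = Yes


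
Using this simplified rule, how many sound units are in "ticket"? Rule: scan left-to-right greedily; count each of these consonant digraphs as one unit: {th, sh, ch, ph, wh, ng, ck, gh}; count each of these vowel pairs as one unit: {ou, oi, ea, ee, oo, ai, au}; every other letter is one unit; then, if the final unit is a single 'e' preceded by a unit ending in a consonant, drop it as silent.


Word: "ticket" (6 letters)
Left-to-right scan:
  1. 't' (letter)
  2. 'i' (letter)
  3. 'ck' (digraph)
  4. 'e' (letter)
  5. 't' (letter)
Units from scan: 5
Sound units = 5 units


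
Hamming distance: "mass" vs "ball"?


Comparing character by character (same length = 4):
  Pos 0: 'm' vs 'b' !=
  Pos 1: 'a' vs 'a' =
  Pos 2: 's' vs 'l' !=
  Pos 3: 's' vs 'l' !=
Hamming distance = 3


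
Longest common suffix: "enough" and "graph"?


Word 1: "enough"
Word 2: "graph"
Comparing from end:
  Pos -1: 'h' == 'h'
  Pos -2: 'g' != 'p' (stop)
LCS = "h" (length 1)


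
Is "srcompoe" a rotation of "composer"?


Word: "composer", Candidate: "srcompoe"
Method: check if candidate is substring of word+word
"composercomposer" contains "srcompoe"? No
Is rotation = No


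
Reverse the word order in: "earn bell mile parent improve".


Original: "earn bell mile parent improve"
Words (1..n): earn | bell | mile | parent | improve
Reversed (n..1): improve | parent | mile | bell | earn
Result = "improve parent mile bell earn"


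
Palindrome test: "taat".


Word: "taat"
Reversed: "taat"
Forward == Backward? taat == taat
Palindrome = Yes


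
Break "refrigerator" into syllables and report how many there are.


Word: "refrigerator"
Syllable breakdown: re / frig / er / a / tor
Counting: 5 parts
= 5 syllables


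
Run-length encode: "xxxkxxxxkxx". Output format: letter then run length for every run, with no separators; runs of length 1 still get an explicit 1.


String: "xxxkxxxxkxx"
Scanning for consecutive runs:
  'x' x 3
  'k' x 1
  'x' x 4
  'k' x 1
  'x' x 2
RLE = "x3k1x4k1x2"


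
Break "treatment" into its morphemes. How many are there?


Word: "treatment"
Morphemes: treat / -ment
Each morpheme carries meaning
= 2 morphemes


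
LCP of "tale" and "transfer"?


Word 1: "tale"
Word 2: "transfer"
Comparing from start:
  Pos 0: 't' == 't'
  Pos 1: 'a' != 'r' (stop)
LCP = "t" (length 1)


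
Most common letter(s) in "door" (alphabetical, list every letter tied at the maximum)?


Word: "door"
Letter counts:
  'd': 1
  'o': 2
  'r': 1
Maximum count = 2
Most frequent = 'o' (2 times each)


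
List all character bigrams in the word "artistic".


Word: "artistic" (length 8)
Number of bigrams = 8 - 2 + 1 = 7
  Position 0: "ar"
  Position 1: "rt"
  Position 2: "ti"
  Position 3: "is"
  Position 4: "st"
  Position 5: "ti"
  Position 6: "ic"
Bigrams = "ar", "rt", "ti", "is", "st", "ti", "ic"
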